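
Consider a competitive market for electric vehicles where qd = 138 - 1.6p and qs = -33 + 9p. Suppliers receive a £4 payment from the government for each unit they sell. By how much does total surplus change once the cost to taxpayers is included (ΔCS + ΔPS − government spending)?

Pre-subsidy: 138 - 1.6p = -33 + 9p gives p* = 855/53, q* = 5946/53.
With the subsidy, sellers receive ps = pb + 4 for each unit, where pb is the price buyers pay.
Supply in terms of pb becomes qs = -33 + 9(pb + 4) = 3 + 9pb. Setting this equal to demand: 138 - 1.6pb = 3 + 9pb, so pb = 675/53.
Sellers receive ps = 675/53 + 4 = 887/53; q' = 138 − 1.6·(675/53) = 6234/53.
ΔCS = ½(5946/53 + 6234/53)(855/53 − 675/53) = 1096200/2809; ΔPS = ½(5946/53 + 6234/53)(887/53 − 855/53) = 194880/2809.
Government spending = 4 × 6234/53 = 24936/53.
Net change = 1096200/2809 + 194880/2809 − 24936/53 = -576/53. The loss equals the DWL triangle ½·4·288/53.

Net change in total surplus = -576/53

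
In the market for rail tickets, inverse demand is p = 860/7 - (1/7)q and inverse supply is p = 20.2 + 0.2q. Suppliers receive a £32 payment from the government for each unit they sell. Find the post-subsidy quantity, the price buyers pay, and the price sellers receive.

Pre-subsidy: 860/7 - (1/7)q = 20.2 + 0.2q gives q* = 3593/12 and p* = 961/12.
With the subsidy, sellers receive ps = pb + 32 for each unit, where pb is the price buyers pay.
On the curves, pb = 860/7 - (1/7)q and ps = 20.2 + 0.2q; the wedge ps − pb = 32 gives 20.2 + 0.2q − (860/7 - (1/7)q) = 32, so q' = 392.75.
Then pb = 860/7 − (1/7)·392.75 = 66.75 and ps = 20.2 + 0.2·392.75 = 98.75.

q' = 392.75; buyers pay £66.75; sellers receive £98.75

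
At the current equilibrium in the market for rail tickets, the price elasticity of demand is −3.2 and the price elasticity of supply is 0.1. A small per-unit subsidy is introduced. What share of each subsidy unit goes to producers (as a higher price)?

For a small subsidy around the equilibrium, the benefit split depends on the relative slopes, which at a point are proportional to the elasticities.
Buyer share = εs/(εs + |εd|) = 0.1/(0.1 + 3.2) = 1/33; seller share = |εd|/(εs + |εd|) = 32/33.
So producers capture 32/33 of the subsidy.

Producer share = 32/33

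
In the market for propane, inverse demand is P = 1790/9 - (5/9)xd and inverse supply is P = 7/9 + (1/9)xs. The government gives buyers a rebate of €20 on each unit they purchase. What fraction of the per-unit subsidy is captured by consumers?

Consumer share = 5/6

Pre-subsidy: 1790/9 - (5/9)x = 7/9 + (1/9)x gives x* = 1783/6 and P* = 1825/54.
With the rebate, buyers effectively pay Pb = Ps − 20, where Ps is the price sellers receive.
On the curves, Pb = 1790/9 - (5/9)x and Ps = 7/9 + (1/9)x; the wedge Ps − Pb = 20 gives 7/9 + (1/9)x − (1790/9 - (5/9)x) = 20, so x' = 1963/6.
Then Pb = 1790/9 − (5/9)·(1963/6) = 925/54 and Ps = 7/9 + (1/9)·(1963/6) = 2005/54.
Buyers' price falls by P* − Pb = 1825/54 − 925/54 = 50/3; sellers' price rises by Ps − P* = 2005/54 − 1825/54 = 10/3.
So consumers capture (50/3)/20 = 5/6 of each unit of subsidy.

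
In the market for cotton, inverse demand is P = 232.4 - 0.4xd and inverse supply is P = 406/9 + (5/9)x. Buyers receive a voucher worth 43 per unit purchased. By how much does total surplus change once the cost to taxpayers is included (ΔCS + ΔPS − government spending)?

Net change in total surplus = -967.5

Pre-subsidy: 232.4 - 0.4x = 406/9 + (5/9)x gives x* = 196 and P* = 154.
With the rebate, buyers effectively pay Pb = Ps − 43, where Ps is the price sellers receive.
On the curves, Pb = 232.4 - 0.4x and Ps = 406/9 + (5/9)x; the wedge Ps − Pb = 43 gives 406/9 + (5/9)x − (232.4 - 0.4x) = 43, so x' = 241.
Then Pb = 232.4 − 0.4·241 = 136 and Ps = 406/9 + (5/9)·241 = 179.
ΔCS = ½(196 + 241)(154 − 136) = 3933; ΔPS = ½(196 + 241)(179 − 154) = 5462.5.
Government spending = 43 × 241 = 10363.
Net change = 3933 + 5462.5 − 10363 = -967.5. The loss equals the DWL triangle ½·43·45.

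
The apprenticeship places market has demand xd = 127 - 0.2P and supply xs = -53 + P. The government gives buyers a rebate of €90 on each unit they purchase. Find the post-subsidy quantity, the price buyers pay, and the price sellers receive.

x' = 112; buyers pay €75; sellers receive €165

Pre-subsidy: 127 - 0.2P = -53 + P gives P* = 150, x* = 97.
With the rebate, buyers effectively pay Pb = Ps − 90, where Ps is the price sellers receive.
Demand in terms of Ps becomes xd = 127 − 0.2(Ps − 90) = 145 - 0.2Ps. Setting this equal to supply: 145 - 0.2Ps = -53 + Ps, so Ps = 165.
Buyers pay Pb = 165 − 90 = 75; x' = -53 + 1·165 = 112.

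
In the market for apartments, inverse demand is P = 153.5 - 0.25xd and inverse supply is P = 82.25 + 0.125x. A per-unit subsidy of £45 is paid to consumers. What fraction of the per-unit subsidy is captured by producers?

Producer share = 1/3

Pre-subsidy: 153.5 - 0.25x = 82.25 + 0.125x gives x* = 190 and P* = 106.
With the rebate, buyers effectively pay Pb = Ps − 45, where Ps is the price sellers receive.
On the curves, Pb = 153.5 - 0.25x and Ps = 82.25 + 0.125x; the wedge Ps − Pb = 45 gives 82.25 + 0.125x − (153.5 - 0.25x) = 45, so x' = 310.
Then Pb = 153.5 − 0.25·310 = 76 and Ps = 82.25 + 0.125·310 = 121.
Buyers' price falls by P* − Pb = 106 − 76 = 30; sellers' price rises by Ps − P* = 121 − 106 = 15.
So producers capture 15/45 = 1/3 of each unit of subsidy.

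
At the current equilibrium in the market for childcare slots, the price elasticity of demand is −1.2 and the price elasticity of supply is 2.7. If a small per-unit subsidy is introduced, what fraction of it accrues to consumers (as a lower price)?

For a small subsidy around the equilibrium, the benefit split depends on the relative slopes, which at a point are proportional to the elasticities.
Buyer share = εs/(εs + |εd|) = 2.7/(2.7 + 1.2) = 9/13; seller share = |εd|/(εs + |εd|) = 4/13.

Consumer share = 9/13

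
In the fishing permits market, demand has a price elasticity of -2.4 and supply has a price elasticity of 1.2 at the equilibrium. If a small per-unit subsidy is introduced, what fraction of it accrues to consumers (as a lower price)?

For a small subsidy around the equilibrium, the benefit split depends on the relative slopes, which at a point are proportional to the elasticities.
Buyer share = εs/(εs + |εd|) = 1.2/(1.2 + 2.4) = 1/3; seller share = |εd|/(εs + |εd|) = 2/3.

Consumer share = 1/3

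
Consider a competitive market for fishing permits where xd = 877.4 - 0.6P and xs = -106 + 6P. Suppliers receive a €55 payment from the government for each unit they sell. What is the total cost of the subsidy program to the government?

Government cost = €44990

Pre-subsidy: 877.4 - 0.6P = -106 + 6P gives P* = 149, x* = 788.
With the subsidy, sellers receive Ps = Pb + 55 for each unit, where Pb is the price buyers pay.
Supply in terms of Pb becomes xs = -106 + 6(Pb + 55) = 224 + 6Pb. Setting this equal to demand: 877.4 - 0.6Pb = 224 + 6Pb, so Pb = 99.
Sellers receive Ps = 99 + 55 = 154; x' = 877.4 − 0.6·99 = 818.
Government outlay = subsidy × quantity = 55 × 818 = 44990.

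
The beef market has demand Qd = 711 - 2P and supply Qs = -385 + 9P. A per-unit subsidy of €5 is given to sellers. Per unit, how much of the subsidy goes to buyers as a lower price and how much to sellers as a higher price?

Buyers gain 45/11 per unit; sellers gain 10/11 per unit

Pre-subsidy: 711 - 2P = -385 + 9P gives P* = 1096/11, Q* = 5629/11.
With the subsidy, sellers receive Ps = Pb + 5 for each unit, where Pb is the price buyers pay.
Supply in terms of Pb becomes Qs = -385 + 9(Pb + 5) = -340 + 9Pb. Setting this equal to demand: 711 - 2Pb = -340 + 9Pb, so Pb = 1051/11.
Sellers receive Ps = 1051/11 + 5 = 1106/11; Q' = 711 − 2·(1051/11) = 5719/11.
Buyers' price falls by P* − Pb = 1096/11 − 1051/11 = 45/11; sellers' price rises by Ps − P* = 1106/11 − 1096/11 = 10/11.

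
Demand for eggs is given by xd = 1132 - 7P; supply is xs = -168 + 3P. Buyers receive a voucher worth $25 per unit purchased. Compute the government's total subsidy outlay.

Government cost = $6862.5

Pre-subsidy: 1132 - 7P = -168 + 3P gives P* = 130, x* = 222.
With the rebate, buyers effectively pay Pb = Ps − 25, where Ps is the price sellers receive.
Demand in terms of Ps becomes xd = 1132 − 7(Ps − 25) = 1307 - 7Ps. Setting this equal to supply: 1307 - 7Ps = -168 + 3Ps, so Ps = 147.5.
Buyers pay Pb = 147.5 − 25 = 122.5; x' = -168 + 3·147.5 = 274.5.
Government outlay = subsidy × quantity = 25 × 274.5 = 6862.5.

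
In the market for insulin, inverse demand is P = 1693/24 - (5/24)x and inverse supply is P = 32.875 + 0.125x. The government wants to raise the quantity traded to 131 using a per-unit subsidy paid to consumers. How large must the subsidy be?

Required subsidy s = 6 per unit

At x = 131, from the demand curve buyers pay Pb = 1693/24 − (5/24)·131 = 43.25; from the supply curve sellers need Ps = 32.875 + 0.125·131 = 49.25.
The subsidy must fill the gap: s = Ps − Pb = 49.25 − 43.25 = 6.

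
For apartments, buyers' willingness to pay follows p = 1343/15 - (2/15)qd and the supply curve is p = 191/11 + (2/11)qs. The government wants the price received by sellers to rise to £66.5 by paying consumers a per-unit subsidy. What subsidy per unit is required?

Required subsidy s = £13 per unit

At a seller price of 66.5, quantity supplied is -95.5 + 5.5·66.5 = 270.25.
Buyers absorb 270.25 only when they pay pb = 1343/15 − (2/15)·270.25 = 53.5.
s = ps − pb = 66.5 − 53.5 = 13.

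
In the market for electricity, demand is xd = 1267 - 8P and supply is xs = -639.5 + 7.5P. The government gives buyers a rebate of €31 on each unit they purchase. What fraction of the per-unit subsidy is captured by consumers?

Pre-subsidy: 1267 - 8P = -639.5 + 7.5P gives P* = 123, x* = 283.
With the rebate, buyers effectively pay Pb = Ps − 31, where Ps is the price sellers receive.
Demand in terms of Ps becomes xd = 1267 − 8(Ps − 31) = 1515 - 8Ps. Setting this equal to supply: 1515 - 8Ps = -639.5 + 7.5Ps, so Ps = 139.
Buyers pay Pb = 139 − 31 = 108; x' = -639.5 + 7.5·139 = 403.
Buyers' price falls by P* − Pb = 123 − 108 = 15; sellers' price rises by Ps − P* = 139 − 123 = 16.
So consumers capture 15/31 = 15/31 of each unit of subsidy.

Consumer share = 15/31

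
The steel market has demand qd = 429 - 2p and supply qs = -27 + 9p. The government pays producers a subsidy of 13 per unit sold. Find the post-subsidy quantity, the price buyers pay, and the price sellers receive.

Pre-subsidy: 429 - 2p = -27 + 9p gives p* = 456/11, q* = 3807/11.
With the subsidy, sellers receive ps = pb + 13 for each unit, where pb is the price buyers pay.
Supply in terms of pb becomes qs = -27 + 9(pb + 13) = 90 + 9pb. Setting this equal to demand: 429 - 2pb = 90 + 9pb, so pb = 339/11.
Sellers receive ps = 339/11 + 13 = 482/11; q' = 429 − 2·(339/11) = 4041/11.

q' = 4041/11; buyers pay 339/11; sellers receive 482/11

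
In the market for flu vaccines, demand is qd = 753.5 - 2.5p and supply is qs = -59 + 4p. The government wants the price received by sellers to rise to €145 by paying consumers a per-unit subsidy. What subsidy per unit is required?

At a seller price of 145, quantity supplied is -59 + 4·145 = 521.
Buyers absorb 521 only when they pay pb with 753.5 − 2.5·pb = 521, i.e. pb = 93.
s = ps − pb = 145 − 93 = 52.

Required subsidy s = €52 per unit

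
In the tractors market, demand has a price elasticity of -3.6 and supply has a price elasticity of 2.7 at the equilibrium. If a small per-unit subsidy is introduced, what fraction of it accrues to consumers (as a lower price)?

For a small subsidy around the equilibrium, the benefit split depends on the relative slopes, which at a point are proportional to the elasticities.
Buyer share = εs/(εs + |εd|) = 2.7/(2.7 + 3.6) = 3/7; seller share = |εd|/(εs + |εd|) = 4/7.

Consumer share = 3/7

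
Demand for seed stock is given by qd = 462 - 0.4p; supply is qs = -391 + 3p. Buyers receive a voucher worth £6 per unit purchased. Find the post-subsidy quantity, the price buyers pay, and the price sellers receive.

Pre-subsidy: 462 - 0.4p = -391 + 3p gives p* = 4265/17, q* = 6148/17.
With the rebate, buyers effectively pay pb = ps − 6, where ps is the price sellers receive.
Demand in terms of ps becomes qd = 462 − 0.4(ps − 6) = 464.4 - 0.4ps. Setting this equal to supply: 464.4 - 0.4ps = -391 + 3ps, so ps = 4277/17.
Buyers pay pb = 4277/17 − 6 = 4175/17; q' = -391 + 3·(4277/17) = 6184/17.

q' = 6184/17; buyers pay 4175/17; sellers receive 4277/17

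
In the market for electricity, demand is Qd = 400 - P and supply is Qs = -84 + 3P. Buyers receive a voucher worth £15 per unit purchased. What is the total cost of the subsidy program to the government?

Government cost = £4353.75

Pre-subsidy: 400 - P = -84 + 3P gives P* = 121, Q* = 279.
With the rebate, buyers effectively pay Pb = Ps − 15, where Ps is the price sellers receive.
Demand in terms of Ps becomes Qd = 400 − 1(Ps − 15) = 415 - Ps. Setting this equal to supply: 415 - Ps = -84 + 3Ps, so Ps = 124.75.
Buyers pay Pb = 124.75 − 15 = 109.75; Q' = -84 + 3·124.75 = 290.25.
Government outlay = subsidy × quantity = 15 × 290.25 = 4353.75.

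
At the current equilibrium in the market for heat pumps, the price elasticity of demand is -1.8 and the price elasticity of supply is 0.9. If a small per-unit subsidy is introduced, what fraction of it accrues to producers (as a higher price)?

For a small subsidy around the equilibrium, the benefit split depends on the relative slopes, which at a point are proportional to the elasticities.
Buyer share = εs/(εs + |εd|) = 0.9/(0.9 + 1.8) = 1/3; seller share = |εd|/(εs + |εd|) = 2/3.
So producers capture 2/3 of the subsidy.

Producer share = 2/3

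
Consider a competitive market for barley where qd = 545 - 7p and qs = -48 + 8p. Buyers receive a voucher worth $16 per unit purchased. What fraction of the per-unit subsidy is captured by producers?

Producer share = 7/15

Pre-subsidy: 545 - 7p = -48 + 8p gives p* = 593/15, q* = 4024/15.
With the rebate, buyers effectively pay pb = ps − 16, where ps is the price sellers receive.
Demand in terms of ps becomes qd = 545 − 7(ps − 16) = 657 - 7ps. Setting this equal to supply: 657 - 7ps = -48 + 8ps, so ps = 47.
Buyers pay pb = 47 − 16 = 31; q' = -48 + 8·47 = 328.
Buyers' price falls by p* − pb = 593/15 − 31 = 128/15; sellers' price rises by ps − p* = 47 − 593/15 = 112/15.
So producers capture (112/15)/16 = 7/15 of each unit of subsidy.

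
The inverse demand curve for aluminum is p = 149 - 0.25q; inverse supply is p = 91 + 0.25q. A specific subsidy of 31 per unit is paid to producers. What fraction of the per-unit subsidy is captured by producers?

Pre-subsidy: 149 - 0.25q = 91 + 0.25q gives q* = 116 and p* = 120.
With the subsidy, sellers receive ps = pb + 31 for each unit, where pb is the price buyers pay.
On the curves, pb = 149 - 0.25q and ps = 91 + 0.25q; the wedge ps − pb = 31 gives 91 + 0.25q − (149 - 0.25q) = 31, so q' = 178.
Then pb = 149 − 0.25·178 = 104.5 and ps = 91 + 0.25·178 = 135.5.
Buyers' price falls by p* − pb = 120 − 104.5 = 15.5; sellers' price rises by ps − p* = 135.5 − 120 = 15.5.
So producers capture 15.5/31 = 0.5 of each unit of subsidy.

Producer share = 0.5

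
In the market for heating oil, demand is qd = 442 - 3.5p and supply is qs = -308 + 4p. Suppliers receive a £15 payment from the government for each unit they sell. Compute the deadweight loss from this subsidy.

Deadweight loss = £210

Pre-subsidy: 442 - 3.5p = -308 + 4p gives p* = 100, q* = 92.
With the subsidy, sellers receive ps = pb + 15 for each unit, where pb is the price buyers pay.
Supply in terms of pb becomes qs = -308 + 4(pb + 15) = -248 + 4pb. Setting this equal to demand: 442 - 3.5pb = -248 + 4pb, so pb = 92.
Sellers receive ps = 92 + 15 = 107; q' = 442 − 3.5·92 = 120.
The subsidy expands output by 120 − 92 = 28 past the efficient level; on those units the gap between marginal cost and willingness to pay runs from 0 up to 15.
DWL = ½ × 15 × 28 = 210.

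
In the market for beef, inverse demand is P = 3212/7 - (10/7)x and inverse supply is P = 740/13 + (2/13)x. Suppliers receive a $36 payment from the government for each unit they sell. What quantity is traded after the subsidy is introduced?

Pre-subsidy: 3212/7 - (10/7)x = 740/13 + (2/13)x gives x* = 254 and P* = 96.
With the subsidy, sellers receive Ps = Pb + 36 for each unit, where Pb is the price buyers pay.
On the curves, Pb = 3212/7 - (10/7)x and Ps = 740/13 + (2/13)x; the wedge Ps − Pb = 36 gives 740/13 + (2/13)x − (3212/7 - (10/7)x) = 36, so x' = 276.75.
Then Pb = 3212/7 − (10/7)·276.75 = 63.5 and Ps = 740/13 + (2/13)·276.75 = 99.5.

x' = 276.75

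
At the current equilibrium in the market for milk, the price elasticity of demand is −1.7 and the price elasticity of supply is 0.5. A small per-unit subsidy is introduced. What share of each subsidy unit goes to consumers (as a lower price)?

Consumer share = 5/22

For a small subsidy around the equilibrium, the benefit split depends on the relative slopes, which at a point are proportional to the elasticities.
Buyer share = εs/(εs + |εd|) = 0.5/(0.5 + 1.7) = 5/22; seller share = |εd|/(εs + |εd|) = 17/22.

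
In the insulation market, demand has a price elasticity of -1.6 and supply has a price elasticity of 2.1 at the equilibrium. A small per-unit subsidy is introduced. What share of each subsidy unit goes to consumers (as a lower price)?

For a small subsidy around the equilibrium, the benefit split depends on the relative slopes, which at a point are proportional to the elasticities.
Buyer share = εs/(εs + |εd|) = 2.1/(2.1 + 1.6) = 21/37; seller share = |εd|/(εs + |εd|) = 16/37.

Consumer share = 21/37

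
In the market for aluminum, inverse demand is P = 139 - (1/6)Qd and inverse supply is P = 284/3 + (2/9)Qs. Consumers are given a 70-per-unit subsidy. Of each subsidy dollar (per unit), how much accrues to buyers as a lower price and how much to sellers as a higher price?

Pre-subsidy: 139 - (1/6)Q = 284/3 + (2/9)Q gives Q* = 114 and P* = 120.
With the rebate, buyers effectively pay Pb = Ps − 70, where Ps is the price sellers receive.
On the curves, Pb = 139 - (1/6)Q and Ps = 284/3 + (2/9)Q; the wedge Ps − Pb = 70 gives 284/3 + (2/9)Q − (139 - (1/6)Q) = 70, so Q' = 294.
Then Pb = 139 − (1/6)·294 = 90 and Ps = 284/3 + (2/9)·294 = 160.
Buyers' price falls by P* − Pb = 120 − 90 = 30; sellers' price rises by Ps − P* = 160 − 120 = 40.

Buyers gain 30 per unit; sellers gain 40 per unit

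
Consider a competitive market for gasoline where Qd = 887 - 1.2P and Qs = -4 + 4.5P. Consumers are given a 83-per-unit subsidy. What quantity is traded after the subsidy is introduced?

Q' = 14783/19

Pre-subsidy: 887 - 1.2P = -4 + 4.5P gives P* = 2970/19, Q* = 13289/19.
With the rebate, buyers effectively pay Pb = Ps − 83, where Ps is the price sellers receive.
Demand in terms of Ps becomes Qd = 887 − 1.2(Ps − 83) = 986.6 - 1.2Ps. Setting this equal to supply: 986.6 - 1.2Ps = -4 + 4.5Ps, so Ps = 3302/19.
Buyers pay Pb = 3302/19 − 83 = 1725/19; Q' = -4 + 4.5·(3302/19) = 14783/19.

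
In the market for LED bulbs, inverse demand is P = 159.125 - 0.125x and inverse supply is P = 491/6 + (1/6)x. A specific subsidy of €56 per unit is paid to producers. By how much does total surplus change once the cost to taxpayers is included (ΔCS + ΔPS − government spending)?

Pre-subsidy: 159.125 - 0.125x = 491/6 + (1/6)x gives x* = 265 and P* = 126.
With the subsidy, sellers receive Ps = Pb + 56 for each unit, where Pb is the price buyers pay.
On the curves, Pb = 159.125 - 0.125x and Ps = 491/6 + (1/6)x; the wedge Ps − Pb = 56 gives 491/6 + (1/6)x − (159.125 - 0.125x) = 56, so x' = 457.
Then Pb = 159.125 − 0.125·457 = 102 and Ps = 491/6 + (1/6)·457 = 158.
ΔCS = ½(265 + 457)(126 − 102) = 8664; ΔPS = ½(265 + 457)(158 − 126) = 11552.
Government spending = 56 × 457 = 25592.
Net change = 8664 + 11552 − 25592 = -5376. The loss equals the DWL triangle ½·56·192.

Net change in total surplus = -€5376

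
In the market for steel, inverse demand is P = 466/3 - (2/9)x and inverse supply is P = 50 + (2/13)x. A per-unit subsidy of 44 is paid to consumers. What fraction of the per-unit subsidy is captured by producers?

Producer share = 9/22

Pre-subsidy: 466/3 - (2/9)x = 50 + (2/13)x gives x* = 3081/11 and P* = 1024/11.
With the rebate, buyers effectively pay Pb = Ps − 44, where Ps is the price sellers receive.
On the curves, Pb = 466/3 - (2/9)x and Ps = 50 + (2/13)x; the wedge Ps − Pb = 44 gives 50 + (2/13)x − (466/3 - (2/9)x) = 44, so x' = 4368/11.
Then Pb = 466/3 − (2/9)·(4368/11) = 738/11 and Ps = 50 + (2/13)·(4368/11) = 1222/11.
Buyers' price falls by P* − Pb = 1024/11 − 738/11 = 26; sellers' price rises by Ps − P* = 1222/11 − 1024/11 = 18.
So producers capture 18/44 = 9/22 of each unit of subsidy.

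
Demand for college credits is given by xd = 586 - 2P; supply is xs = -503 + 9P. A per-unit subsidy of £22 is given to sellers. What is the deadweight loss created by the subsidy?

Deadweight loss = £396

Pre-subsidy: 586 - 2P = -503 + 9P gives P* = 99, x* = 388.
With the subsidy, sellers receive Ps = Pb + 22 for each unit, where Pb is the price buyers pay.
Supply in terms of Pb becomes xs = -503 + 9(Pb + 22) = -305 + 9Pb. Setting this equal to demand: 586 - 2Pb = -305 + 9Pb, so Pb = 81.
Sellers receive Ps = 81 + 22 = 103; x' = 586 − 2·81 = 424.
The subsidy expands output by 424 − 388 = 36 past the efficient level; on those units the gap between marginal cost and willingness to pay runs from 0 up to 22.
DWL = ½ × 22 × 36 = 396.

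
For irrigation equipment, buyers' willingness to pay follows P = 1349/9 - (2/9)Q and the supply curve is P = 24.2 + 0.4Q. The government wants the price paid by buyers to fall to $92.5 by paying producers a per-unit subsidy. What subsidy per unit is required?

At a buyer price of 92.5, quantity demanded is 674.5 − 4.5·92.5 = 258.25.
Sellers supply 258.25 only when they receive Ps = 24.2 + 0.4·258.25 = 127.5.
s = Ps − Pb = 127.5 − 92.5 = 35.

Required subsidy s = $35 per unit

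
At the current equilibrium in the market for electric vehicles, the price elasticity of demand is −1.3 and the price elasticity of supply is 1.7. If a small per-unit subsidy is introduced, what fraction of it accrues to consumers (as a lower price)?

Consumer share = 17/30

For a small subsidy around the equilibrium, the benefit split depends on the relative slopes, which at a point are proportional to the elasticities.
Buyer share = εs/(εs + |εd|) = 1.7/(1.7 + 1.3) = 17/30; seller share = |εd|/(εs + |εd|) = 13/30.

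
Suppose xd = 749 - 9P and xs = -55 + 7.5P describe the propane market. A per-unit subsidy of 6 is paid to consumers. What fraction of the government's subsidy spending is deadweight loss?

DWL / government spending = 27/737

Pre-subsidy: 749 - 9P = -55 + 7.5P gives P* = 536/11, x* = 3415/11.
With the rebate, buyers effectively pay Pb = Ps − 6, where Ps is the price sellers receive.
Demand in terms of Ps becomes xd = 749 − 9(Ps − 6) = 803 - 9Ps. Setting this equal to supply: 803 - 9Ps = -55 + 7.5Ps, so Ps = 52.
Buyers pay Pb = 52 − 6 = 46; x' = -55 + 7.5·52 = 335.
ΔCS = ½(3415/11 + 335)(536/11 − 46) = 106500/121; ΔPS = ½(3415/11 + 335)(52 − 536/11) = 127800/121.
Government spending = 6 × 335 = 2010.
DWL = ½ × 6 × (335 − 3415/11) = 810/11; fraction = (810/11) / 2010 = 27/737.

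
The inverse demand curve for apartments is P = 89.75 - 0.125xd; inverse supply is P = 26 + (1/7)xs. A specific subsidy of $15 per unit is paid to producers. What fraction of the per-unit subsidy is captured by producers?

Pre-subsidy: 89.75 - 0.125x = 26 + (1/7)x gives x* = 238 and P* = 60.
With the subsidy, sellers receive Ps = Pb + 15 for each unit, where Pb is the price buyers pay.
On the curves, Pb = 89.75 - 0.125x and Ps = 26 + (1/7)x; the wedge Ps − Pb = 15 gives 26 + (1/7)x − (89.75 - 0.125x) = 15, so x' = 294.
Then Pb = 89.75 − 0.125·294 = 53 and Ps = 26 + (1/7)·294 = 68.
Buyers' price falls by P* − Pb = 60 − 53 = 7; sellers' price rises by Ps − P* = 68 − 60 = 8.
So producers capture 8/15 = 8/15 of each unit of subsidy.

Producer share = 8/15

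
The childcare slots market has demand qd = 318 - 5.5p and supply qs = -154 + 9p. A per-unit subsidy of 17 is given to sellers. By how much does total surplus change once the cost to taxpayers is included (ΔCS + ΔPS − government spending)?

Net change in total surplus = -28611/58

Pre-subsidy: 318 - 5.5p = -154 + 9p gives p* = 944/29, q* = 4030/29.
With the subsidy, sellers receive ps = pb + 17 for each unit, where pb is the price buyers pay.
Supply in terms of pb becomes qs = -154 + 9(pb + 17) = -1 + 9pb. Setting this equal to demand: 318 - 5.5pb = -1 + 9pb, so pb = 22.
Sellers receive ps = 22 + 17 = 39; q' = 318 − 5.5·22 = 197.
ΔCS = ½(4030/29 + 197)(944/29 − 22) = 1490679/841; ΔPS = ½(4030/29 + 197)(39 − 944/29) = 1821941/1682.
Government spending = 17 × 197 = 3349.
Net change = 1490679/841 + 1821941/1682 − 3349 = -28611/58. The loss equals the DWL triangle ½·17·1683/29.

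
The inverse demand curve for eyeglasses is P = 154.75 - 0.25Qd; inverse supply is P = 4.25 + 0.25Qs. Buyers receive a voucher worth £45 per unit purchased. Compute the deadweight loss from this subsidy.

Deadweight loss = £2025

Pre-subsidy: 154.75 - 0.25Q = 4.25 + 0.25Q gives Q* = 301 and P* = 79.5.
With the rebate, buyers effectively pay Pb = Ps − 45, where Ps is the price sellers receive.
On the curves, Pb = 154.75 - 0.25Q and Ps = 4.25 + 0.25Q; the wedge Ps − Pb = 45 gives 4.25 + 0.25Q − (154.75 - 0.25Q) = 45, so Q' = 391.
Then Pb = 154.75 − 0.25·391 = 57 and Ps = 4.25 + 0.25·391 = 102.
The subsidy expands output by 391 − 301 = 90 past the efficient level; on those units the gap between marginal cost and willingness to pay runs from 0 up to 45.
DWL = ½ × 45 × 90 = 2025.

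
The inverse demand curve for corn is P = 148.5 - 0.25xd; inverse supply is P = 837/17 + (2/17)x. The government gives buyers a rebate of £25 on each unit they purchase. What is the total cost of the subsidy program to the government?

Pre-subsidy: 148.5 - 0.25x = 837/17 + (2/17)x gives x* = 270 and P* = 81.
With the rebate, buyers effectively pay Pb = Ps − 25, where Ps is the price sellers receive.
On the curves, Pb = 148.5 - 0.25x and Ps = 837/17 + (2/17)x; the wedge Ps − Pb = 25 gives 837/17 + (2/17)x − (148.5 - 0.25x) = 25, so x' = 338.
Then Pb = 148.5 − 0.25·338 = 64 and Ps = 837/17 + (2/17)·338 = 89.
Government outlay = subsidy × quantity = 25 × 338 = 8450.

Government cost = £8450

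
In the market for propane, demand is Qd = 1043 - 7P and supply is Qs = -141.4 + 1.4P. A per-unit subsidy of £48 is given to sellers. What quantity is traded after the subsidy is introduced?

Pre-subsidy: 1043 - 7P = -141.4 + 1.4P gives P* = 141, Q* = 56.
With the subsidy, sellers receive Ps = Pb + 48 for each unit, where Pb is the price buyers pay.
Supply in terms of Pb becomes Qs = -141.4 + 1.4(Pb + 48) = -74.2 + 1.4Pb. Setting this equal to demand: 1043 - 7Pb = -74.2 + 1.4Pb, so Pb = 133.
Sellers receive Ps = 133 + 48 = 181; Q' = 1043 − 7·133 = 112.

Q' = 112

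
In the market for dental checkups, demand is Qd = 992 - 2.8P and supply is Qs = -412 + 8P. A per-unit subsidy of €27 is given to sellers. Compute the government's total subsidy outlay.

Pre-subsidy: 992 - 2.8P = -412 + 8P gives P* = 130, Q* = 628.
With the subsidy, sellers receive Ps = Pb + 27 for each unit, where Pb is the price buyers pay.
Supply in terms of Pb becomes Qs = -412 + 8(Pb + 27) = -196 + 8Pb. Setting this equal to demand: 992 - 2.8Pb = -196 + 8Pb, so Pb = 110.
Sellers receive Ps = 110 + 27 = 137; Q' = 992 − 2.8·110 = 684.
Government outlay = subsidy × quantity = 27 × 684 = 18468.

Government cost = €18468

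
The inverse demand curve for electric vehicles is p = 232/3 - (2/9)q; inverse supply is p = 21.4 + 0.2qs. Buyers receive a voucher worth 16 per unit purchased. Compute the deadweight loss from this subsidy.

Pre-subsidy: 232/3 - (2/9)q = 21.4 + 0.2q gives q* = 2517/19 and p* = 910/19.
With the rebate, buyers effectively pay pb = ps − 16, where ps is the price sellers receive.
On the curves, pb = 232/3 - (2/9)q and ps = 21.4 + 0.2q; the wedge ps − pb = 16 gives 21.4 + 0.2q − (232/3 - (2/9)q) = 16, so q' = 3237/19.
Then pb = 232/3 − (2/9)·(3237/19) = 750/19 and ps = 21.4 + 0.2·(3237/19) = 1054/19.
The subsidy expands output by 3237/19 − 2517/19 = 720/19 past the efficient level; on those units the gap between marginal cost and willingness to pay runs from 0 up to 16.
DWL = ½ × 16 × 720/19 = 5760/19.

Deadweight loss = 5760/19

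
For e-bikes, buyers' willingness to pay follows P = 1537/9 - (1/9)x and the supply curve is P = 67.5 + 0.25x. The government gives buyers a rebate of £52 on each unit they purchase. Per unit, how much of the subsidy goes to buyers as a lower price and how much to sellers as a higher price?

Pre-subsidy: 1537/9 - (1/9)x = 67.5 + 0.25x gives x* = 286 and P* = 139.
With the rebate, buyers effectively pay Pb = Ps − 52, where Ps is the price sellers receive.
On the curves, Pb = 1537/9 - (1/9)x and Ps = 67.5 + 0.25x; the wedge Ps − Pb = 52 gives 67.5 + 0.25x − (1537/9 - (1/9)x) = 52, so x' = 430.
Then Pb = 1537/9 − (1/9)·430 = 123 and Ps = 67.5 + 0.25·430 = 175.
Buyers' price falls by P* − Pb = 139 − 123 = 16; sellers' price rises by Ps − P* = 175 − 139 = 36.

Buyers gain £16 per unit; sellers gain £36 per unit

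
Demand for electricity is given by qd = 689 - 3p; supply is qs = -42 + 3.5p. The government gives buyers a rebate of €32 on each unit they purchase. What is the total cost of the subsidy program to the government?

Pre-subsidy: 689 - 3p = -42 + 3.5p gives p* = 1462/13, q* = 4571/13.
With the rebate, buyers effectively pay pb = ps − 32, where ps is the price sellers receive.
Demand in terms of ps becomes qd = 689 − 3(ps − 32) = 785 - 3ps. Setting this equal to supply: 785 - 3ps = -42 + 3.5ps, so ps = 1654/13.
Buyers pay pb = 1654/13 − 32 = 1238/13; q' = -42 + 3.5·(1654/13) = 5243/13.
Government outlay = subsidy × quantity = 32 × 5243/13 = 167776/13.

Government cost = 167776/13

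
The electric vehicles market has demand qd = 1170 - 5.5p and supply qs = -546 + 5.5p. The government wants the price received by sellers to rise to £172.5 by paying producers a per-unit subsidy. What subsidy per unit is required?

At a seller price of 172.5, quantity supplied is -546 + 5.5·172.5 = 402.75.
Buyers absorb 402.75 only when they pay pb with 1170 − 5.5·pb = 402.75, i.e. pb = 139.5.
s = ps − pb = 172.5 − 139.5 = 33.

Required subsidy s = £33 per unit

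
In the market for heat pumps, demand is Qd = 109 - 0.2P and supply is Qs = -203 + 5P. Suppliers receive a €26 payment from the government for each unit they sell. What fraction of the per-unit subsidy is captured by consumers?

Pre-subsidy: 109 - 0.2P = -203 + 5P gives P* = 60, Q* = 97.
With the subsidy, sellers receive Ps = Pb + 26 for each unit, where Pb is the price buyers pay.
Supply in terms of Pb becomes Qs = -203 + 5(Pb + 26) = -73 + 5Pb. Setting this equal to demand: 109 - 0.2Pb = -73 + 5Pb, so Pb = 35.
Sellers receive Ps = 35 + 26 = 61; Q' = 109 − 0.2·35 = 102.
Buyers' price falls by P* − Pb = 60 − 35 = 25; sellers' price rises by Ps − P* = 61 − 60 = 1.
So consumers capture 25/26 = 25/26 of each unit of subsidy.

Consumer share = 25/26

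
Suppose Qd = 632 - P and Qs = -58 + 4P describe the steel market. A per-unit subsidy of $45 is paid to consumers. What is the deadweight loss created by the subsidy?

Pre-subsidy: 632 - P = -58 + 4P gives P* = 138, Q* = 494.
With the rebate, buyers effectively pay Pb = Ps − 45, where Ps is the price sellers receive.
Demand in terms of Ps becomes Qd = 632 − 1(Ps − 45) = 677 - Ps. Setting this equal to supply: 677 - Ps = -58 + 4Ps, so Ps = 147.
Buyers pay Pb = 147 − 45 = 102; Q' = -58 + 4·147 = 530.
The subsidy expands output by 530 − 494 = 36 past the efficient level; on those units the gap between marginal cost and willingness to pay runs from 0 up to 45.
DWL = ½ × 45 × 36 = 810.

Deadweight loss = $810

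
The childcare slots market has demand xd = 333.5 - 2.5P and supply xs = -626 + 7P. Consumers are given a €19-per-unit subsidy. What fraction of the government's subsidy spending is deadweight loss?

DWL / government spending = 35/232

Pre-subsidy: 333.5 - 2.5P = -626 + 7P gives P* = 101, x* = 81.
With the rebate, buyers effectively pay Pb = Ps − 19, where Ps is the price sellers receive.
Demand in terms of Ps becomes xd = 333.5 − 2.5(Ps − 19) = 381 - 2.5Ps. Setting this equal to supply: 381 - 2.5Ps = -626 + 7Ps, so Ps = 106.
Buyers pay Pb = 106 − 19 = 87; x' = -626 + 7·106 = 116.
ΔCS = ½(81 + 116)(101 − 87) = 1379; ΔPS = ½(81 + 116)(106 − 101) = 492.5.
Government spending = 19 × 116 = 2204.
DWL = ½ × 19 × (116 − 81) = 332.5; fraction = 332.5 / 2204 = 35/232.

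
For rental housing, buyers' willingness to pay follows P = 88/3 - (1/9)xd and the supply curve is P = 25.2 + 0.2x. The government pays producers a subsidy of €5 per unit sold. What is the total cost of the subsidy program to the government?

Government cost = 2055/14

Pre-subsidy: 88/3 - (1/9)x = 25.2 + 0.2x gives x* = 93/7 and P* = 195/7.
With the subsidy, sellers receive Ps = Pb + 5 for each unit, where Pb is the price buyers pay.
On the curves, Pb = 88/3 - (1/9)x and Ps = 25.2 + 0.2x; the wedge Ps − Pb = 5 gives 25.2 + 0.2x − (88/3 - (1/9)x) = 5, so x' = 411/14.
Then Pb = 88/3 − (1/9)·(411/14) = 365/14 and Ps = 25.2 + 0.2·(411/14) = 435/14.
Government outlay = subsidy × quantity = 5 × 411/14 = 2055/14.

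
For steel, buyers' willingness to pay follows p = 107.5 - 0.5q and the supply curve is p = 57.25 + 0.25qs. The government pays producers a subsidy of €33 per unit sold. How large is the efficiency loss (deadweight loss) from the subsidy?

Deadweight loss = €726

Pre-subsidy: 107.5 - 0.5q = 57.25 + 0.25q gives q* = 67 and p* = 74.
With the subsidy, sellers receive ps = pb + 33 for each unit, where pb is the price buyers pay.
On the curves, pb = 107.5 - 0.5q and ps = 57.25 + 0.25q; the wedge ps − pb = 33 gives 57.25 + 0.25q − (107.5 - 0.5q) = 33, so q' = 111.
Then pb = 107.5 − 0.5·111 = 52 and ps = 57.25 + 0.25·111 = 85.
The subsidy expands output by 111 − 67 = 44 past the efficient level; on those units the gap between marginal cost and willingness to pay runs from 0 up to 33.
DWL = ½ × 33 × 44 = 726.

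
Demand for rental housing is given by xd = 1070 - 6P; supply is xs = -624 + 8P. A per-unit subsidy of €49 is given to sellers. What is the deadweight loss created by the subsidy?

Deadweight loss = €4116

Pre-subsidy: 1070 - 6P = -624 + 8P gives P* = 121, x* = 344.
With the subsidy, sellers receive Ps = Pb + 49 for each unit, where Pb is the price buyers pay.
Supply in terms of Pb becomes xs = -624 + 8(Pb + 49) = -232 + 8Pb. Setting this equal to demand: 1070 - 6Pb = -232 + 8Pb, so Pb = 93.
Sellers receive Ps = 93 + 49 = 142; x' = 1070 − 6·93 = 512.
The subsidy expands output by 512 − 344 = 168 past the efficient level; on those units the gap between marginal cost and willingness to pay runs from 0 up to 49.
DWL = ½ × 49 × 168 = 4116.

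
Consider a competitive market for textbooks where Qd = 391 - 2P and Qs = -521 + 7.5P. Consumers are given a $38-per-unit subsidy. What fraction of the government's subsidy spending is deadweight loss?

Pre-subsidy: 391 - 2P = -521 + 7.5P gives P* = 96, Q* = 199.
With the rebate, buyers effectively pay Pb = Ps − 38, where Ps is the price sellers receive.
Demand in terms of Ps becomes Qd = 391 − 2(Ps − 38) = 467 - 2Ps. Setting this equal to supply: 467 - 2Ps = -521 + 7.5Ps, so Ps = 104.
Buyers pay Pb = 104 − 38 = 66; Q' = -521 + 7.5·104 = 259.
ΔCS = ½(199 + 259)(96 − 66) = 6870; ΔPS = ½(199 + 259)(104 − 96) = 1832.
Government spending = 38 × 259 = 9842.
DWL = ½ × 38 × (259 − 199) = 1140; fraction = 1140 / 9842 = 30/259.

DWL / government spending = 30/259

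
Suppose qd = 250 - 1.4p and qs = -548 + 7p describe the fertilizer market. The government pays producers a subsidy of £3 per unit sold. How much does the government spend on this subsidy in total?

Pre-subsidy: 250 - 1.4p = -548 + 7p gives p* = 95, q* = 117.
With the subsidy, sellers receive ps = pb + 3 for each unit, where pb is the price buyers pay.
Supply in terms of pb becomes qs = -548 + 7(pb + 3) = -527 + 7pb. Setting this equal to demand: 250 - 1.4pb = -527 + 7pb, so pb = 92.5.
Sellers receive ps = 92.5 + 3 = 95.5; q' = 250 − 1.4·92.5 = 120.5.
Government outlay = subsidy × quantity = 3 × 120.5 = 361.5.

Government cost = £361.5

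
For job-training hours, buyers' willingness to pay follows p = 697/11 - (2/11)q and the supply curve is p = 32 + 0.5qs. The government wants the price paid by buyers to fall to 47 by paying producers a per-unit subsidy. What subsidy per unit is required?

Required subsidy s = 30 per unit

At a buyer price of 47, quantity demanded is 348.5 − 5.5·47 = 90.
Sellers supply 90 only when they receive ps = 32 + 0.5·90 = 77.
s = ps − pb = 77 − 47 = 30.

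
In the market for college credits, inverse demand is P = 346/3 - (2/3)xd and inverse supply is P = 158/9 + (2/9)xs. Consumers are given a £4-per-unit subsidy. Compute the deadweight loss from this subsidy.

Deadweight loss = £9

Pre-subsidy: 346/3 - (2/3)x = 158/9 + (2/9)x gives x* = 110 and P* = 42.
With the rebate, buyers effectively pay Pb = Ps − 4, where Ps is the price sellers receive.
On the curves, Pb = 346/3 - (2/3)x and Ps = 158/9 + (2/9)x; the wedge Ps − Pb = 4 gives 158/9 + (2/9)x − (346/3 - (2/3)x) = 4, so x' = 114.5.
Then Pb = 346/3 − (2/3)·114.5 = 39 and Ps = 158/9 + (2/9)·114.5 = 43.
The subsidy expands output by 114.5 − 110 = 4.5 past the efficient level; on those units the gap between marginal cost and willingness to pay runs from 0 up to 4.
DWL = ½ × 4 × 4.5 = 9.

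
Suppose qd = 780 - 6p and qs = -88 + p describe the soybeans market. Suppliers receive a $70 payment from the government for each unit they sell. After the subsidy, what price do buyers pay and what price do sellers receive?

Buyers pay $114; sellers receive $184

Pre-subsidy: 780 - 6p = -88 + p gives p* = 124, q* = 36.
With the subsidy, sellers receive ps = pb + 70 for each unit, where pb is the price buyers pay.
Supply in terms of pb becomes qs = -88 + 1(pb + 70) = -18 + pb. Setting this equal to demand: 780 - 6pb = -18 + pb, so pb = 114.
Sellers receive ps = 114 + 70 = 184; q' = 780 − 6·114 = 96.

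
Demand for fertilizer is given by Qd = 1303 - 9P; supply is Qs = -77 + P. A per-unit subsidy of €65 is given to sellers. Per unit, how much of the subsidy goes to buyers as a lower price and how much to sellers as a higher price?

Pre-subsidy: 1303 - 9P = -77 + P gives P* = 138, Q* = 61.
With the subsidy, sellers receive Ps = Pb + 65 for each unit, where Pb is the price buyers pay.
Supply in terms of Pb becomes Qs = -77 + 1(Pb + 65) = -12 + Pb. Setting this equal to demand: 1303 - 9Pb = -12 + Pb, so Pb = 131.5.
Sellers receive Ps = 131.5 + 65 = 196.5; Q' = 1303 − 9·131.5 = 119.5.
Buyers' price falls by P* − Pb = 138 − 131.5 = 6.5; sellers' price rises by Ps − P* = 196.5 − 138 = 58.5.

Buyers gain €6.5 per unit; sellers gain €58.5 per unit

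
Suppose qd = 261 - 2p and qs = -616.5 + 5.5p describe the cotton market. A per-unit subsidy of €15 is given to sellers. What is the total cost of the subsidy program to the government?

Government cost = €735

Pre-subsidy: 261 - 2p = -616.5 + 5.5p gives p* = 117, q* = 27.
With the subsidy, sellers receive ps = pb + 15 for each unit, where pb is the price buyers pay.
Supply in terms of pb becomes qs = -616.5 + 5.5(pb + 15) = -534 + 5.5pb. Setting this equal to demand: 261 - 2pb = -534 + 5.5pb, so pb = 106.
Sellers receive ps = 106 + 15 = 121; q' = 261 − 2·106 = 49.
Government outlay = subsidy × quantity = 15 × 49 = 735.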